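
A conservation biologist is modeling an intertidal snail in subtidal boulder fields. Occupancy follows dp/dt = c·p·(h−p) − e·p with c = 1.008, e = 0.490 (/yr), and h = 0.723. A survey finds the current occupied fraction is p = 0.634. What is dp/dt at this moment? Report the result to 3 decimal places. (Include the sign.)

-0.254

Colonization term: c·p·(h−p) = 1.008×0.634×0.0890 = 0.05688.
Extinction term: e·p = 0.31066.
dp/dt = 0.05688 − 0.31066 = -0.25378.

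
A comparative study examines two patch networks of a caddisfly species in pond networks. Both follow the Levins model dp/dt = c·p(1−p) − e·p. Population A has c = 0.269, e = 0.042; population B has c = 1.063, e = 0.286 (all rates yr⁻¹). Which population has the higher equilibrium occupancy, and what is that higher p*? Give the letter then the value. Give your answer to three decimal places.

A: p*_A = 1 − 0.042/0.269 = 0.8439.
B: p*_B = 1 − 0.286/1.063 = 0.7310.
A is higher at 0.8439.

A, 0.844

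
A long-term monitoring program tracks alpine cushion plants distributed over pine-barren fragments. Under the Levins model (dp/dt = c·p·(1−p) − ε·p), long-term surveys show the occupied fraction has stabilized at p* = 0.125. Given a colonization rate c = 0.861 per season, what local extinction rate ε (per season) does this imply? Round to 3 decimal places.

At equilibrium c(1−p*) = ε.
ε = 0.861 × (1 − 0.125) = 0.861 × 0.8750 = 0.7534.

0.753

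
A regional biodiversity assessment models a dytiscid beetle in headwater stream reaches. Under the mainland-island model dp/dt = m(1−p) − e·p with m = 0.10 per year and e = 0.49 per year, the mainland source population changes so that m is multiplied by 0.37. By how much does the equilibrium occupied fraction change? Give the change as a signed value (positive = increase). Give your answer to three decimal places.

-0.099

Before: p* = 0.10/(0.10+0.49) = 0.1695.
After: m = 0.037, e = 0.49; p* = 0.037/0.5270 = 0.0702.
Δp* = 0.0702 − 0.1695 = -0.0993.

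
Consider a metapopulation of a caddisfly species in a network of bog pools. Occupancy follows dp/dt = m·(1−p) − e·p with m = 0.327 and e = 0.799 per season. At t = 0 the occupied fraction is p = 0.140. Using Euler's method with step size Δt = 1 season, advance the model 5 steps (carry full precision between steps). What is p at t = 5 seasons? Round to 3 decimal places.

Update rule: p ← p + [m·(1−p) − e·p]·Δt with Δt = 1.
  1  |  dp/dt·Δt = +0.169360  |  p_1 = 0.309360
  2  |  dp/dt·Δt = -0.021339  |  p_2 = 0.288021
  3  |  dp/dt·Δt = +0.002689  |  p_3 = 0.290709
  4  |  dp/dt·Δt = -0.000339  |  p_4 = 0.290371
  5  |  dp/dt·Δt = +0.000043  |  p_5 = 0.290413

0.290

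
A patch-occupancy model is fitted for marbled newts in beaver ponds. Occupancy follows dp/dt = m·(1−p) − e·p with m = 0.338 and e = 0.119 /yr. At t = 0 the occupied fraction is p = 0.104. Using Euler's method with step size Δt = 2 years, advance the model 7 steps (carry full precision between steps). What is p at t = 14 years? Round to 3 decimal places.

0.740

Update rule: p ← p + [m·(1−p) − e·p]·Δt with Δt = 2.
step 1: Δp = +0.58094, p = 0.68494
step 2: Δp = +0.04996, p = 0.73491
step 3: Δp = +0.00430, p = 0.73920
step 4: Δp = +0.00037, p = 0.73957
step 5: Δp = +0.00003, p = 0.73960
step 6: Δp = +0.00000, p = 0.73961
step 7: Δp = +0.00000, p = 0.73961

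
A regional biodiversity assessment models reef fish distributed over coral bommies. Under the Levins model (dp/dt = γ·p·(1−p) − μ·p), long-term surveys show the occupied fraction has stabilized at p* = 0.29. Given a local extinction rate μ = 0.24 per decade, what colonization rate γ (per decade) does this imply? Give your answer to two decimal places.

0.34

At equilibrium γ(1−p*) = μ, so γ = μ/(1−p*).
γ = 0.24/(1 − 0.29) = 0.24/0.7100 = 0.3380.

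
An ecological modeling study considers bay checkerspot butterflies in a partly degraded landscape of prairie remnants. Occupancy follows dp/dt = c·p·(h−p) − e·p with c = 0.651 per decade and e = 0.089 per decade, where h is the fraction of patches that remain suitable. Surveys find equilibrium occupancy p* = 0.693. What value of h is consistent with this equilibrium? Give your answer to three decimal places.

At equilibrium c(h−p*) = e, so h = p* + e/c.
h = 0.693 + 0.089/0.651 = 0.693 + 0.1367 = 0.8297.

0.830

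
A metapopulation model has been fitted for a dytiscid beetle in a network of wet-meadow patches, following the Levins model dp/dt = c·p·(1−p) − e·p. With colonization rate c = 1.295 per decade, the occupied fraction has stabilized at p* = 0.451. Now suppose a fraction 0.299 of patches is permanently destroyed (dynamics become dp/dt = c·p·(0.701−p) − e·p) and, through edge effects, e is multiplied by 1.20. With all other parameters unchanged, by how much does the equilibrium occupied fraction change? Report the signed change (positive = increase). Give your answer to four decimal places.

Balance c(1−p*) = e gives e = 1.295×(1 − 0.45100) = 0.71095.
New p* = 0.701 − e/c = 0.701 − 0.85314/1.29500 = 0.04220.
Δp* = 0.04220 − 0.45100 = -0.40880.

-0.4088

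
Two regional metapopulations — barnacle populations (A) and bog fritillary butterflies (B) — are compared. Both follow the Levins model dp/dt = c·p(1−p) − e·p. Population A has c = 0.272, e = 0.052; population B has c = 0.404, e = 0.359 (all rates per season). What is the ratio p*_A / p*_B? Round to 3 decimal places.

7.261

A: p*_A = 1 − 0.052/0.272 = 0.8088.
B: p*_B = 1 − 0.359/0.404 = 0.1114.
p*_A / p*_B = 0.8088/0.1114 = 7.2614.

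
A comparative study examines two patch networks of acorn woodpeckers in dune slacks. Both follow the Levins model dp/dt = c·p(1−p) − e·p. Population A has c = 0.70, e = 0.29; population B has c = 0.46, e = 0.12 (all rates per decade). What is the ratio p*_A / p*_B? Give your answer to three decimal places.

A: p*_A = 1 − 0.29/0.70 = 0.5857.
B: p*_B = 1 − 0.12/0.46 = 0.7391.
p*_A / p*_B = 0.5857/0.7391 = 0.7924.

0.792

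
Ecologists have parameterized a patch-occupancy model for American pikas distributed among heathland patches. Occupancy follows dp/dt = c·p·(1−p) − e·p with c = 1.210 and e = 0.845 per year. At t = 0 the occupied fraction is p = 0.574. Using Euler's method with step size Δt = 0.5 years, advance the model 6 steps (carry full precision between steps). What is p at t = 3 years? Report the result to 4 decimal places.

Update rule: p ← p + [c·p·(1−p) − e·p]·Δt with Δt = 0.5.
  1  |  dp/dt·Δt = -0.094578  |  p_1 = 0.479422
  2  |  dp/dt·Δt = -0.051562  |  p_2 = 0.427860
  3  |  dp/dt·Δt = -0.032669  |  p_3 = 0.395191
  4  |  dp/dt·Δt = -0.022364  |  p_4 = 0.372827
  5  |  dp/dt·Δt = -0.016054  |  p_5 = 0.356773
  6  |  dp/dt·Δt = -0.011897  |  p_6 = 0.344875

0.3449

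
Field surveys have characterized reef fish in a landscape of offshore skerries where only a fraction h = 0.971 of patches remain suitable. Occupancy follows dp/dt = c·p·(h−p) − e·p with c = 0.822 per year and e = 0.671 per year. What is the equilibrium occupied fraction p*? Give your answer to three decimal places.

0.155

Setting dp/dt = 0 and dividing by p* gives c·(h−p*) = e.
So p* = h − e/c = 0.971 − 0.671/0.822 = 0.971 − 0.8163 = 0.1547.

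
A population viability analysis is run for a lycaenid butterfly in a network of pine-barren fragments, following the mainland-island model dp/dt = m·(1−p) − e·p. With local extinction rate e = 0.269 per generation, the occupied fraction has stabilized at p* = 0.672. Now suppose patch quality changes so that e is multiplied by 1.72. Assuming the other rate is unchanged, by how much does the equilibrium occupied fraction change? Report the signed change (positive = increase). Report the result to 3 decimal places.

-0.128

Balance m(1−p*) = e·p* gives m = e·p*/(1−p*) = 0.269×0.67200/0.32800 = 0.55112.
New p* = m/(m+e) = 0.55112/(0.55112+0.46268) = 0.54362.
Δp* = 0.54362 − 0.67200 = -0.12838.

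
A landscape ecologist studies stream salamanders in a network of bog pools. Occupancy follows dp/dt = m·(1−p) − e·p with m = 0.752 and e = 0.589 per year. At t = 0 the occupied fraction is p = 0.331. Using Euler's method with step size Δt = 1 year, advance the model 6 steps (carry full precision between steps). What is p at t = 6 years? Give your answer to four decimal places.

0.5604

Update rule: p ← p + [m·(1−p) − e·p]·Δt with Δt = 1.
  1  |  dp/dt·Δt = +0.308129  |  p_1 = 0.639129
  2  |  dp/dt·Δt = -0.105072  |  p_2 = 0.534057
  3  |  dp/dt·Δt = +0.035830  |  p_3 = 0.569887
  4  |  dp/dt·Δt = -0.012218  |  p_4 = 0.557669
  5  |  dp/dt·Δt = +0.004166  |  p_5 = 0.561835
  6  |  dp/dt·Δt = -0.001421  |  p_6 = 0.560414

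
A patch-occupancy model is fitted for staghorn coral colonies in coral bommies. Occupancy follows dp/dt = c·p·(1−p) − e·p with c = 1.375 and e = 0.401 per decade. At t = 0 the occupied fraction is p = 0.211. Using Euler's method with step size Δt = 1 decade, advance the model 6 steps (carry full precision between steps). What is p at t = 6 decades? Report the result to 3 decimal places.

Update rule: p ← p + [c·p·(1−p) − e·p]·Δt with Δt = 1.
t = 1: p = 0.21100 + (+0.14430) = 0.35530
t = 2: p = 0.35530 + (+0.17248) = 0.52778
t = 3: p = 0.52778 + (+0.13105) = 0.65883
t = 4: p = 0.65883 + (+0.04487) = 0.70370
t = 5: p = 0.70370 + (+0.00451) = 0.70821
t = 6: p = 0.70821 + (+0.00015) = 0.70836

0.708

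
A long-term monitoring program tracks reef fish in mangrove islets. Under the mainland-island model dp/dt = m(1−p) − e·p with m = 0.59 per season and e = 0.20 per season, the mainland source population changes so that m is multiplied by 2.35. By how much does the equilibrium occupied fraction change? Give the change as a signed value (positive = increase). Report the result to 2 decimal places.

0.13

Before: p* = 0.59/(0.59+0.20) = 0.7468.
After: m = 1.3865, e = 0.2; p* = 1.3865/1.5865 = 0.8739.
Δp* = 0.8739 − 0.7468 = +0.1271.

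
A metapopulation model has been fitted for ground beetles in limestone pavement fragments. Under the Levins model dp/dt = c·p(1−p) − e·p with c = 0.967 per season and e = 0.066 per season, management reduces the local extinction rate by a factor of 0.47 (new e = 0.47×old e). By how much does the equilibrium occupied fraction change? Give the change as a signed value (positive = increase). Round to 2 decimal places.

Before: p* = 1 − 0.066/0.967 = 0.9317.
After the change, c = 0.967, e = 0.03102, so p* = 1 − 0.03102/0.967 = 0.9679.
Δp* = 0.9679 − 0.9317 = +0.0362.

0.04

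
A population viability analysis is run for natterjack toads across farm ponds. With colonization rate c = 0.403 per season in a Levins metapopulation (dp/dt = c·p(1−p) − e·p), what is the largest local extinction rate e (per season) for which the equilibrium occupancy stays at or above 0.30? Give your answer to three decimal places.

0.282

1 − e/c ≥ 0.30 ⇒ e ≤ c(1 − 0.30) = 0.403 × 0.7000.
e_max = 0.2821.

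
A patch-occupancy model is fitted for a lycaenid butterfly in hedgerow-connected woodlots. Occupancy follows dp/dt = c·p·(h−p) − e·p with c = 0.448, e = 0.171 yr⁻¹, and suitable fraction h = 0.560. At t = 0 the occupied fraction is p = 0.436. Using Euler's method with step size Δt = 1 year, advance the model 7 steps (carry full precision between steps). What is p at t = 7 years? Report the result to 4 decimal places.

Update rule: p ← p + [c·p·(h−p) − e·p]·Δt with Δt = 1.
step 1: Δp = -0.05034, p = 0.38566
step 2: Δp = -0.03583, p = 0.34984
step 3: Δp = -0.02688, p = 0.32295
step 4: Δp = -0.02093, p = 0.30202
step 5: Δp = -0.01674, p = 0.28528
step 6: Δp = -0.01367, p = 0.27161
step 7: Δp = -0.01135, p = 0.26026

0.2603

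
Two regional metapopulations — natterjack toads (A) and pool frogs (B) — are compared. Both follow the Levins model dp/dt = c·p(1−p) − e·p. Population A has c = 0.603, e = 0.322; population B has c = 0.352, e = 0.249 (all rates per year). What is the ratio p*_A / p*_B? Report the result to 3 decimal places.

A: p*_A = 1 − 0.322/0.603 = 0.4660.
B: p*_B = 1 − 0.249/0.352 = 0.2926.
p*_A / p*_B = 0.4660/0.2926 = 1.5926.

1.593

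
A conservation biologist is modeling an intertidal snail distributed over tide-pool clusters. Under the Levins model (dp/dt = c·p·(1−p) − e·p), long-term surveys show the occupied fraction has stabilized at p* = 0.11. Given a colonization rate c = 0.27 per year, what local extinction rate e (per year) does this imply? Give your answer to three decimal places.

At equilibrium c(1−p*) = e.
e = 0.27 × (1 − 0.11) = 0.27 × 0.8900 = 0.2403.

0.240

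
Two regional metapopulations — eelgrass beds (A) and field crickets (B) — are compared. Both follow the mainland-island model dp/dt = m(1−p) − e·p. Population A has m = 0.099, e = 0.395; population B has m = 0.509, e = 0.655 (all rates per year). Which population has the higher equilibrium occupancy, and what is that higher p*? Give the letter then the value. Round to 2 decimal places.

B, 0.44

A: p*_A = m/(m+e) = 0.099/0.4940 = 0.2004.
B: p*_B = 0.509/1.1640 = 0.4373.
B is higher at 0.4373.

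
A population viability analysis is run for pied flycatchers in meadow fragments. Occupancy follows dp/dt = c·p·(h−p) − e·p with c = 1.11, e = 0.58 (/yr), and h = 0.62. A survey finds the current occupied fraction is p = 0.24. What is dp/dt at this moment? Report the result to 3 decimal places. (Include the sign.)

Colonization term: c·p·(h−p) = 1.11×0.24×0.3800 = 0.10123.
Extinction term: e·p = 0.13920.
dp/dt = 0.10123 − 0.13920 = -0.03797.

-0.038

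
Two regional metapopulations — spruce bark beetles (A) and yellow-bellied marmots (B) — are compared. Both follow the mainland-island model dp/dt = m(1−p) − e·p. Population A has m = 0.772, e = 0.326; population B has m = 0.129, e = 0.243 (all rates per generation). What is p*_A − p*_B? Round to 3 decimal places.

0.356

A: p*_A = m/(m+e) = 0.772/1.0980 = 0.7031.
B: p*_B = 0.129/0.3720 = 0.3468.
p*_A − p*_B = 0.7031 − 0.3468 = 0.3563.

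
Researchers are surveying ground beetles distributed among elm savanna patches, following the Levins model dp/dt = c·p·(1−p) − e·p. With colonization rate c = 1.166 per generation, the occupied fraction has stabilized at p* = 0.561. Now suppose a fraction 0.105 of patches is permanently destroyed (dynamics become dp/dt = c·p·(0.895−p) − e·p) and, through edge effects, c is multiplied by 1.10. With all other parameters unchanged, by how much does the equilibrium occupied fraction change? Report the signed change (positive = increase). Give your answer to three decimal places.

Balance c(1−p*) = e gives e = 1.166×(1 − 0.56100) = 0.51187.
New p* = 0.895 − e/c = 0.895 − 0.51187/1.28260 = 0.49591.
Δp* = 0.49591 − 0.56100 = -0.06509.

-0.065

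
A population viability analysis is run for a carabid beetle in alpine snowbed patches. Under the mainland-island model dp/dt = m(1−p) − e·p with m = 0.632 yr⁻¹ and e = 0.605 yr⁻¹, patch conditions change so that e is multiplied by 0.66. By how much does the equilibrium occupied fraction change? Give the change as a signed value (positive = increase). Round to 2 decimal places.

0.10

Before: p* = 0.632/(0.632+0.605) = 0.5109.
After: m = 0.632, e = 0.3993; p* = 0.632/1.0313 = 0.6128.
Δp* = 0.6128 − 0.5109 = +0.1019.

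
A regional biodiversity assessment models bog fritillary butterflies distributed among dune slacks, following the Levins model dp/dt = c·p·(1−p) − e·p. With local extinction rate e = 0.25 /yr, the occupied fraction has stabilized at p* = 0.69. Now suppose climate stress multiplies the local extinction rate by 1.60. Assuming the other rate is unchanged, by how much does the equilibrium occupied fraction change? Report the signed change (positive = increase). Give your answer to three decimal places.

Balance c(1−p*) = e gives c = e/(1 − 0.69000) = 0.25/0.31000 = 0.80645.
New p* = 1 − e/c = 1 − 0.40000/0.80645 = 0.50400.
Δp* = 0.50400 − 0.69000 = -0.18600.

-0.186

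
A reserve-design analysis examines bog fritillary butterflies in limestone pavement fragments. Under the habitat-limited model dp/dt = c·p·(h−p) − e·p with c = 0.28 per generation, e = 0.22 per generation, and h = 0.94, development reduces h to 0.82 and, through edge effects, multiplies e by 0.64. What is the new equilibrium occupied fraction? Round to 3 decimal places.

0.317

Before: p* = h − e/c = 0.94 − 0.22/0.28 = 0.94 − 0.7857 = 0.1543.
After: c = 0.28, e = 0.1408, h = 0.82; p* = 0.82 − 0.1408/0.28 = 0.3171.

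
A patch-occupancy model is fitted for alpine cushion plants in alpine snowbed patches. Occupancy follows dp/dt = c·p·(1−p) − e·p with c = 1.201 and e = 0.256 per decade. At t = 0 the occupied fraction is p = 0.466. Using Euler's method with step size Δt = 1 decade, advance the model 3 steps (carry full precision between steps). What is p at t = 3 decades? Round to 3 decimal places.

0.784

Update rule: p ← p + [c·p·(1−p) − e·p]·Δt with Δt = 1.
step 1: Δp = +0.17957, p = 0.64557
step 2: Δp = +0.10954, p = 0.75510
step 3: Δp = +0.02879, p = 0.78389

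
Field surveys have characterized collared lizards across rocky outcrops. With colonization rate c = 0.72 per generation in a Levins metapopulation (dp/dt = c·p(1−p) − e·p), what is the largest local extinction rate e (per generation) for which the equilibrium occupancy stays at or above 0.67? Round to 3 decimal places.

1 − e/c ≥ 0.67 ⇒ e ≤ c(1 − 0.67) = 0.72 × 0.3300.
e_max = 0.2376.

0.238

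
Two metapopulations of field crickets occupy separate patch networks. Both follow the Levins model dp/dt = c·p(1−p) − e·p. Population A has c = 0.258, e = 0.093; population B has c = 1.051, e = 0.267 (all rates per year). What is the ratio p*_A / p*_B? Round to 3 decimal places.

0.857

A: p*_A = 1 − 0.093/0.258 = 0.6395.
B: p*_B = 1 − 0.267/1.051 = 0.7460.
p*_A / p*_B = 0.6395/0.7460 = 0.8573.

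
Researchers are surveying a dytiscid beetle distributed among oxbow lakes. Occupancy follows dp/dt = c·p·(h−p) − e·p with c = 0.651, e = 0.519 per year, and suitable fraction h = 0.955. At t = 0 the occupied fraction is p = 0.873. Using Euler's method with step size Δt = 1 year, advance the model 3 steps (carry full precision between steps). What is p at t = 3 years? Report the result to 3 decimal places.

Update rule: p ← p + [c·p·(h−p) − e·p]·Δt with Δt = 1.
step 1: Δp = -0.40648, p = 0.46652
step 2: Δp = -0.09377, p = 0.37275
step 3: Δp = -0.05217, p = 0.32058

0.321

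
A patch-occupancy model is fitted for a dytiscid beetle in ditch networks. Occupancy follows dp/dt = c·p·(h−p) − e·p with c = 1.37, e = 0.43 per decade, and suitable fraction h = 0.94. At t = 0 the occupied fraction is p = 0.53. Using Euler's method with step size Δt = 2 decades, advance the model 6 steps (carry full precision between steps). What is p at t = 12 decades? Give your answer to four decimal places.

Update rule: p ← p + [c·p·(h−p) − e·p]·Δt with Δt = 2.
p: 0.53000 → 0.66960  (Δp = +0.13960)
p: 0.66960 → 0.58985  (Δp = -0.07976)
p: 0.58985 → 0.64849  (Δp = +0.05864)
p: 0.64849 → 0.60876  (Δp = -0.03973)
p: 0.60876 → 0.63773  (Δp = +0.02897)
p: 0.63773 → 0.61746  (Δp = -0.02027)

0.6175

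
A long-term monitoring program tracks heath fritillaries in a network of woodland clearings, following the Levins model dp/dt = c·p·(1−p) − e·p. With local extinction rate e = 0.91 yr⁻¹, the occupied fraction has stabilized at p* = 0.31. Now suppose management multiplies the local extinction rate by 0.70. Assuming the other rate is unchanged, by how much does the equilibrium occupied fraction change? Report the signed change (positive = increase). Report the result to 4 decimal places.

0.2070

Balance c(1−p*) = e gives c = e/(1 − 0.31000) = 0.91/0.69000 = 1.31884.
New p* = 1 − e/c = 1 − 0.63700/1.31884 = 0.51700.
Δp* = 0.51700 − 0.31000 = +0.20700.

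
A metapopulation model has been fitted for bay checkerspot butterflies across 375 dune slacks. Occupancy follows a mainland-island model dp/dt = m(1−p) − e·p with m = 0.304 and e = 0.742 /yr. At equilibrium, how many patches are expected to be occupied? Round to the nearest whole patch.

p* = m/(m+e) = 0.304/1.0460 = 0.2906.
Expected occupied patches = N × p* = 375 × 0.2906 = 108.99 ≈ 109.

109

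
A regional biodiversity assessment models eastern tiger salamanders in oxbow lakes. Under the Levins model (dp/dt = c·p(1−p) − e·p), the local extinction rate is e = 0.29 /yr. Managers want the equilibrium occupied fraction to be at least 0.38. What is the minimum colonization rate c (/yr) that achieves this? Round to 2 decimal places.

p* = 1 − e/c ≥ 0.38 requires e/c ≤ 0.6200, i.e. c ≥ e/0.6200.
c_min = 0.29/0.6200 = 0.4677.

0.47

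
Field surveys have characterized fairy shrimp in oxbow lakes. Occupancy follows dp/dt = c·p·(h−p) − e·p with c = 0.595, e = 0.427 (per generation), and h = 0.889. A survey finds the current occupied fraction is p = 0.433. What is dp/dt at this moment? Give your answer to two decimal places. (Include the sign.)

Colonization term: c·p·(h−p) = 0.595×0.433×0.4560 = 0.11748.
Extinction term: e·p = 0.18489.
dp/dt = 0.11748 − 0.18489 = -0.06741.

-0.07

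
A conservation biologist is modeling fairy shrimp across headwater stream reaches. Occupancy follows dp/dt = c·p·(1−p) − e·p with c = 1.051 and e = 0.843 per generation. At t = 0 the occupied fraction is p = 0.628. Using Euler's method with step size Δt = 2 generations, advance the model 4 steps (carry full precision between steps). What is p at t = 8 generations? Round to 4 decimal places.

0.1179

Update rule: p ← p + [c·p·(1−p) − e·p]·Δt with Δt = 2.
p: 0.62800 → 0.06025  (Δp = -0.56775)
p: 0.06025 → 0.07769  (Δp = +0.01743)
p: 0.07769 → 0.09732  (Δp = +0.01963)
p: 0.09732 → 0.11790  (Δp = +0.02058)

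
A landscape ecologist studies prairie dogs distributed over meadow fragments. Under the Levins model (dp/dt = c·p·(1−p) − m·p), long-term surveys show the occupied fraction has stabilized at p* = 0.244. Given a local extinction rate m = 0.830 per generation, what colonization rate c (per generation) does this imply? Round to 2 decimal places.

1.10

At equilibrium c(1−p*) = m, so c = m/(1−p*).
c = 0.830/(1 − 0.244) = 0.830/0.7560 = 1.0979.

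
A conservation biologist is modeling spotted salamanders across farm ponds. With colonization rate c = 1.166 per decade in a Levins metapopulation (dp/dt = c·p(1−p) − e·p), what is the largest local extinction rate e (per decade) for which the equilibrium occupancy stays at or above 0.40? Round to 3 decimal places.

0.700

1 − e/c ≥ 0.40 ⇒ e ≤ c(1 − 0.40) = 1.166 × 0.6000.
e_max = 0.6996.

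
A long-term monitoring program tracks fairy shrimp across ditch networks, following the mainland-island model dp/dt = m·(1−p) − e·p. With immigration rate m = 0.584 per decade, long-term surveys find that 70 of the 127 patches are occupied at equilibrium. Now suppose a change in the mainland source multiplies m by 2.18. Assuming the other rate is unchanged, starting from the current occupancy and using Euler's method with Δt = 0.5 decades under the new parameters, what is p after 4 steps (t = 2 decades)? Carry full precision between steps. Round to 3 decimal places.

0.728

Observed p* = 70/127 = 0.55118.
Balance m(1−p*) = e·p* gives e = m(1−p*)/p* = 0.584×0.44882/0.55118 = 0.47554.
Starting from p₀ = 0.55118; update p ← p + (dp/dt)·Δt with the new parameters.
t = 0.5: p = 0.55118 + (+0.15465) = 0.70583
t = 1: p = 0.70583 + (+0.01943) = 0.72526
t = 1.5: p = 0.72526 + (+0.00244) = 0.72770
t = 2: p = 0.72770 + (+0.00031) = 0.72801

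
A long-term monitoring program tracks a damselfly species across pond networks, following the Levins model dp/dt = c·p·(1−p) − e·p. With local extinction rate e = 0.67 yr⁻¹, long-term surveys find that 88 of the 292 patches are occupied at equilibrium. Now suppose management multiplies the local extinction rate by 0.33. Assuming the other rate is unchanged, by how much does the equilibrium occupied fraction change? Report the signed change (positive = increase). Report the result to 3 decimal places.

Observed p* = 88/292 = 0.30137.
Balance c(1−p*) = e gives c = e/(1 − 0.30137) = 0.67/0.69863 = 0.95902.
New p* = 1 − e/c = 1 − 0.22110/0.95902 = 0.76945.
Δp* = 0.76945 − 0.30137 = +0.46808.

0.468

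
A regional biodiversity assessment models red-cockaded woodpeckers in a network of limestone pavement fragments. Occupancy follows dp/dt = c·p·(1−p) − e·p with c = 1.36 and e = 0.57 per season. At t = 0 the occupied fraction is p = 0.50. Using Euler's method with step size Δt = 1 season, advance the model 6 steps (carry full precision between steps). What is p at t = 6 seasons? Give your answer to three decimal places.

0.581

Update rule: p ← p + [c·p·(1−p) − e·p]·Δt with Δt = 1.
p: 0.50000 → 0.55500  (Δp = +0.05500)
p: 0.55500 → 0.57454  (Δp = +0.01954)
p: 0.57454 → 0.57949  (Δp = +0.00496)
p: 0.57949 → 0.58059  (Δp = +0.00109)
p: 0.58059 → 0.58082  (Δp = +0.00023)
p: 0.58082 → 0.58087  (Δp = +0.00005)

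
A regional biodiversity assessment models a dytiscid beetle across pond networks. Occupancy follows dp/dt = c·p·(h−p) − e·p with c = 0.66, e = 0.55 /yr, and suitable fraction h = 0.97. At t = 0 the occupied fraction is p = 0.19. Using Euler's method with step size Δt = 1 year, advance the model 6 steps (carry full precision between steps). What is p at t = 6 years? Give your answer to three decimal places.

Update rule: p ← p + [c·p·(h−p) − e·p]·Δt with Δt = 1.
  1  |  dp/dt·Δt = -0.006688  |  p_1 = 0.183312
  2  |  dp/dt·Δt = -0.005643  |  p_2 = 0.177669
  3  |  dp/dt·Δt = -0.004808  |  p_3 = 0.172861
  4  |  dp/dt·Δt = -0.004129  |  p_4 = 0.168731
  5  |  dp/dt·Δt = -0.003571  |  p_5 = 0.165161
  6  |  dp/dt·Δt = -0.003106  |  p_6 = 0.162055

0.162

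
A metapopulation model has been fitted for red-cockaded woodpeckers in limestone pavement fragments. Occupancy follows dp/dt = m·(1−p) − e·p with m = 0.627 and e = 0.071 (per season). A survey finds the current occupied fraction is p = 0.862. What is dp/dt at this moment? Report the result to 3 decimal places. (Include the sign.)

0.025

Colonization term: m·(1−p) = 0.627×0.1380 = 0.08653.
Extinction term: e·p = 0.06120.
dp/dt = 0.08653 − 0.06120 = 0.02532.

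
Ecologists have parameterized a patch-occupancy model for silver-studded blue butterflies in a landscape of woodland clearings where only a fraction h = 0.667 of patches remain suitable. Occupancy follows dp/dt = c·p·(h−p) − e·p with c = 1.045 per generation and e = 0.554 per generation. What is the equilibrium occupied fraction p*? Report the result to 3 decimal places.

0.137

Setting dp/dt = 0 and dividing by p* gives c·(h−p*) = e.
So p* = h − e/c = 0.667 − 0.554/1.045 = 0.667 − 0.5301 = 0.1369.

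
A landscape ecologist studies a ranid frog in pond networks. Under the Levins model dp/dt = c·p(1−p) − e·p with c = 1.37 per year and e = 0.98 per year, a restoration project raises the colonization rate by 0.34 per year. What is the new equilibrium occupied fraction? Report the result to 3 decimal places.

Before: p* = 1 − 0.98/1.37 = 0.2847.
After the change, c = 1.71, e = 0.98, so p* = 1 − 0.98/1.71 = 0.4269.

0.427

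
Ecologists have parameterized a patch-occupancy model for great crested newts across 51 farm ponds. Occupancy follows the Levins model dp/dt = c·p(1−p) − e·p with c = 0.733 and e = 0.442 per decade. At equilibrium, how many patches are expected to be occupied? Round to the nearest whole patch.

p* = 1 − e/c = 1 − 0.442/0.733 = 0.3970.
Expected occupied patches = N × p* = 51 × 0.3970 = 20.25 ≈ 20.

20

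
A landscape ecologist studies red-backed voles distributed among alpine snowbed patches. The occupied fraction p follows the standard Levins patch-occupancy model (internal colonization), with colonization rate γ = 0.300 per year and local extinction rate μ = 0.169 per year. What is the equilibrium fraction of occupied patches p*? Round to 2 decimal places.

Setting dp/dt = 0 and dividing through by p* gives γ·(1−p*) = μ.
So p* = 1 − μ/γ = 1 − 0.169/0.300 = 1 − 0.5633 = 0.4367.

0.44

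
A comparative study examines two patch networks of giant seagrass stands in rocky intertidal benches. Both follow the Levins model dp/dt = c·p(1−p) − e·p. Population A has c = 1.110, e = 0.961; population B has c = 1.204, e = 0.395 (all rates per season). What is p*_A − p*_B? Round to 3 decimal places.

A: p*_A = 1 − 0.961/1.110 = 0.1342.
B: p*_B = 1 − 0.395/1.204 = 0.6719.
p*_A − p*_B = 0.1342 − 0.6719 = -0.5377.

-0.538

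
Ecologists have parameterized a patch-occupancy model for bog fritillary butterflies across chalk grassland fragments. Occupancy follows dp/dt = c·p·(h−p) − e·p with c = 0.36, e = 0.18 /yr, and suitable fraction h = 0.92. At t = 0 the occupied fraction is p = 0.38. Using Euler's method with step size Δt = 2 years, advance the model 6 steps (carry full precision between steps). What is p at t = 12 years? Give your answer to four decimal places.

0.4148

Update rule: p ← p + [c·p·(h−p) − e·p]·Δt with Δt = 2.
  1  |  dp/dt·Δt = +0.010944  |  p_1 = 0.390944
  2  |  dp/dt·Δt = +0.008179  |  p_2 = 0.399123
  3  |  dp/dt·Δt = +0.005999  |  p_3 = 0.405122
  4  |  dp/dt·Δt = +0.004340  |  p_4 = 0.409462
  5  |  dp/dt·Δt = +0.003107  |  p_5 = 0.412569
  6  |  dp/dt·Δt = +0.002207  |  p_6 = 0.414776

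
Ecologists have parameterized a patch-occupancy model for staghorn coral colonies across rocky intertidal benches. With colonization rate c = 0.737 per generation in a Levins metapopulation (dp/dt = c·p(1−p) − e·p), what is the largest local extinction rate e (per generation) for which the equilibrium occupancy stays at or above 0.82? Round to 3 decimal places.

1 − e/c ≥ 0.82 ⇒ e ≤ c(1 − 0.82) = 0.737 × 0.1800.
e_max = 0.1327.

0.133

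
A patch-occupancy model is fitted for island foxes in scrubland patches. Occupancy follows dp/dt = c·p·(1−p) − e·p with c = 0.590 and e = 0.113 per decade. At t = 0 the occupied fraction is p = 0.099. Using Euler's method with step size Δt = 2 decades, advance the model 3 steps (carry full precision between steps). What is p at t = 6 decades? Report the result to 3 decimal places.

0.500

Update rule: p ← p + [c·p·(1−p) − e·p]·Δt with Δt = 2.
step 1: Δp = +0.08288, p = 0.18188
step 2: Δp = +0.13448, p = 0.31636
step 3: Δp = +0.18371, p = 0.50007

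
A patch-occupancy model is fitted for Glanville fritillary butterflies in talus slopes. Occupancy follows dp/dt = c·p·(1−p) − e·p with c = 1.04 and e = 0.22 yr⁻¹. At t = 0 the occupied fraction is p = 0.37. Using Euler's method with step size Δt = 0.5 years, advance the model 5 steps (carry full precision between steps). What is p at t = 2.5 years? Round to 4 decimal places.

0.7038

Update rule: p ← p + [c·p·(1−p) − e·p]·Δt with Δt = 0.5.
t = 0.5: p = 0.37000 + (+0.08051) = 0.45051
t = 1: p = 0.45051 + (+0.07917) = 0.52968
t = 1.5: p = 0.52968 + (+0.07128) = 0.60096
t = 2: p = 0.60096 + (+0.05859) = 0.65955
t = 2.5: p = 0.65955 + (+0.04421) = 0.70376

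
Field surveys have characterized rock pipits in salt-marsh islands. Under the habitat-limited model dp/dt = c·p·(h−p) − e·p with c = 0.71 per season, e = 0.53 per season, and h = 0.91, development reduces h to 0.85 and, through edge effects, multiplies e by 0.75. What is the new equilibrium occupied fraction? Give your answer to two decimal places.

0.29

Before: p* = h − e/c = 0.91 − 0.53/0.71 = 0.91 − 0.7465 = 0.1635.
After: c = 0.71, e = 0.3975, h = 0.85; p* = 0.85 − 0.3975/0.71 = 0.2901.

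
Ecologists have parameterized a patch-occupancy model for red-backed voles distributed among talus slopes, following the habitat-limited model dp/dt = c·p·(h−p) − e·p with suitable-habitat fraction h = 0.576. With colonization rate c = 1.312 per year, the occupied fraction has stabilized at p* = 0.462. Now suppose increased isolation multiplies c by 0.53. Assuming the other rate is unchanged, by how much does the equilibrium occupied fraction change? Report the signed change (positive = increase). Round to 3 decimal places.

Balance c(h−p*) = e gives e = 1.312×(0.576 − 0.46200) = 0.14957.
New p* = 0.576 − e/c = 0.576 − 0.14957/0.69536 = 0.36090.
Δp* = 0.36090 − 0.46200 = -0.10110.

-0.101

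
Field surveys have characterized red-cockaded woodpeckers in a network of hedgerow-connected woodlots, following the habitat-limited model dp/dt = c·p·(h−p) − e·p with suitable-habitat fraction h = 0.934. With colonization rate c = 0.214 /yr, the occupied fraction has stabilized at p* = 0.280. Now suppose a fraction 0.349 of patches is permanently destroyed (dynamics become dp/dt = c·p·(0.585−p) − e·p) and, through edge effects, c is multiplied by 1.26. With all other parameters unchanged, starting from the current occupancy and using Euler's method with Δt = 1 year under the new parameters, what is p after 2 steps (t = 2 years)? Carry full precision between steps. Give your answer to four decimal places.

0.2498

Balance c(h−p*) = e gives e = 0.214×(0.934 − 0.28000) = 0.13996.
Starting from p₀ = 0.28000; update p ← p + (dp/dt)·Δt with the new parameters.
  1  |  dp/dt·Δt = -0.016160  |  p_1 = 0.263840
  2  |  dp/dt·Δt = -0.014078  |  p_2 = 0.249762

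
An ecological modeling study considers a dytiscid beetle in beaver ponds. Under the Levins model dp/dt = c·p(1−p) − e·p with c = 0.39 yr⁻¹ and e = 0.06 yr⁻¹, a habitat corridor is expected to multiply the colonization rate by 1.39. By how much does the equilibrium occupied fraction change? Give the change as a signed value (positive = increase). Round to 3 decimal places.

0.043

Before: p* = 1 − 0.06/0.39 = 0.8462.
After the change, c = 0.5421, e = 0.06, so p* = 1 − 0.06/0.5421 = 0.8893.
Δp* = 0.8893 − 0.8462 = +0.0432.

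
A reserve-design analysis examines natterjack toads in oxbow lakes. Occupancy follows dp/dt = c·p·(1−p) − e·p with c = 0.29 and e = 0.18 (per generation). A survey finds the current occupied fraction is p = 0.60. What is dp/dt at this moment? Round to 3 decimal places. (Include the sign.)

Colonization term: c·p·(1−p) = 0.29×0.60×0.4000 = 0.06960.
Extinction term: e·p = 0.10800.
dp/dt = 0.06960 − 0.10800 = -0.03840.

-0.038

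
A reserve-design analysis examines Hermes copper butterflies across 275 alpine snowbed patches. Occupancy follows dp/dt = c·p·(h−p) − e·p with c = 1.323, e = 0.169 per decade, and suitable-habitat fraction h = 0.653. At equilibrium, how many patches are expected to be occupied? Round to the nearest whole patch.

144

p* = h − e/c = 0.653 − 0.1277 = 0.5253.
Expected occupied patches = N × p* = 275 × 0.5253 = 144.45 ≈ 144.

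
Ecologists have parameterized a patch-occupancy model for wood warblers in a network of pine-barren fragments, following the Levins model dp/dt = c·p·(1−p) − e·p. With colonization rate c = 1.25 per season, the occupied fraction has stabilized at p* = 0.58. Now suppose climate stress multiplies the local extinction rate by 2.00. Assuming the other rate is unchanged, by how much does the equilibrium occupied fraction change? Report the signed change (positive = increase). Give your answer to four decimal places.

Balance c(1−p*) = e gives e = 1.25×(1 − 0.58000) = 0.52500.
New p* = 1 − e/c = 1 − 1.05000/1.25000 = 0.16000.
Δp* = 0.16000 − 0.58000 = -0.42000.

-0.4200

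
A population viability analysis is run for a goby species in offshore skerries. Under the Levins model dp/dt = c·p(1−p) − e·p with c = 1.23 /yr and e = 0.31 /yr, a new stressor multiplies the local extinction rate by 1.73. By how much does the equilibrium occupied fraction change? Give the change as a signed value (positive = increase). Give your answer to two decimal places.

Before: p* = 1 − 0.31/1.23 = 0.7480.
After the change, c = 1.23, e = 0.5363, so p* = 1 − 0.5363/1.23 = 0.5640.
Δp* = 0.5640 − 0.7480 = -0.1840.

-0.18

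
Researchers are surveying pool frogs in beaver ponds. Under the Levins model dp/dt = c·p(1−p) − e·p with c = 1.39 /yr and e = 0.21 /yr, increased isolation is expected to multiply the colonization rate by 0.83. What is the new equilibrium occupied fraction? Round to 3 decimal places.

Before: p* = 1 − 0.21/1.39 = 0.8489.
After the change, c = 1.1537, e = 0.21, so p* = 1 − 0.21/1.1537 = 0.8180.

0.818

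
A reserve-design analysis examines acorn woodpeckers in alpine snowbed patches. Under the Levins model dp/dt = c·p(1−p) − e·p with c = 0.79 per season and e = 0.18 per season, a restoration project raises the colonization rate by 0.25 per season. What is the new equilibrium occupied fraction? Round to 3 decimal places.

Before: p* = 1 − 0.18/0.79 = 0.7722.
After the change, c = 1.04, e = 0.18, so p* = 1 − 0.18/1.04 = 0.8269.

0.827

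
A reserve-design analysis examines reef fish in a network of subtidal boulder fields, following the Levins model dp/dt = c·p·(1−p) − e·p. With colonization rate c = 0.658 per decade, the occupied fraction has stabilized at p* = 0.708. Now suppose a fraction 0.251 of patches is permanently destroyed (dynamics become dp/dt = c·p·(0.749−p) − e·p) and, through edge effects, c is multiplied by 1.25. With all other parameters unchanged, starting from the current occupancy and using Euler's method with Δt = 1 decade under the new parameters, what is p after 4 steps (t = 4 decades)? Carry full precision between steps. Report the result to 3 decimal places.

Balance c(1−p*) = e gives e = 0.658×(1 − 0.70800) = 0.19214.
Starting from p₀ = 0.70800; update p ← p + (dp/dt)·Δt with the new parameters.
step 1: Δp = -0.11216, p = 0.59584
step 2: Δp = -0.03942, p = 0.55642
step 3: Δp = -0.01877, p = 0.53765
step 4: Δp = -0.00984, p = 0.52781

0.528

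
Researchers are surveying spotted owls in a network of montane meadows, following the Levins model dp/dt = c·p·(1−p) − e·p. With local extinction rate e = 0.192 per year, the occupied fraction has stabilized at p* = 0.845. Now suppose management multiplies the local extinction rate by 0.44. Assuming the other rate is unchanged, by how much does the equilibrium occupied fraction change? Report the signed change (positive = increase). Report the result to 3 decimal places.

Balance c(1−p*) = e gives c = e/(1 − 0.84500) = 0.192/0.15500 = 1.23871.
New p* = 1 − e/c = 1 − 0.08448/1.23871 = 0.93180.
Δp* = 0.93180 − 0.84500 = +0.08680.

0.087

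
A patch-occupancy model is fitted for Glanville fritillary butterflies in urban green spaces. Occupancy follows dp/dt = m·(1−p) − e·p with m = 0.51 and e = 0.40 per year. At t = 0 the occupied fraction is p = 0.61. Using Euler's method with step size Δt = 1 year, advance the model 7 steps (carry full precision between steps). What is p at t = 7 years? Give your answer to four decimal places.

0.5604

Update rule: p ← p + [m·(1−p) − e·p]·Δt with Δt = 1.
step 1: Δp = -0.04510, p = 0.56490
step 2: Δp = -0.00406, p = 0.56084
step 3: Δp = -0.00037, p = 0.56048
step 4: Δp = -0.00003, p = 0.56044
step 5: Δp = -0.00000, p = 0.56044
step 6: Δp = -0.00000, p = 0.56044
step 7: Δp = -0.00000, p = 0.56044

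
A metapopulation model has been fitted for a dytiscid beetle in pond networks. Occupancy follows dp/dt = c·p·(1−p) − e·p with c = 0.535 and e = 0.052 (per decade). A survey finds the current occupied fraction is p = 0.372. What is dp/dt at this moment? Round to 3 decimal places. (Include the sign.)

0.106

Colonization term: c·p·(1−p) = 0.535×0.372×0.6280 = 0.12498.
Extinction term: e·p = 0.01934.
dp/dt = 0.12498 − 0.01934 = 0.10564.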